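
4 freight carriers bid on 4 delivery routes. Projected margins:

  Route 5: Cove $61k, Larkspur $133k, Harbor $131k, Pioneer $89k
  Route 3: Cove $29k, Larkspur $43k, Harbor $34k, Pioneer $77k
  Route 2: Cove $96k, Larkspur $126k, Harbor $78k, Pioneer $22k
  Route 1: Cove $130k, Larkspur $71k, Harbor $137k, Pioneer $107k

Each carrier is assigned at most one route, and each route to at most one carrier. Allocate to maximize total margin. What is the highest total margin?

Treat this as an assignment problem: match each carrier to one route.
Optimal: Cove→Route 1 ($130k), Larkspur→Route 2 ($126k), Harbor→Route 5 ($131k), Pioneer→Route 3 ($77k) — total 130+126+131+77 = $464k.
Column-greedy (each route in turn goes to its best remaining carrier) gives $443k, worse by 21.
Next-best assignment: Cove→Route 2, Larkspur→Route 5, Harbor→Route 1, Pioneer→Route 3 = $443k.
Swapping Harbor↔Cove (Harbor→Route 1 $137k, Cove→Route 5 $61k) loses 63.

Maximum total: $464k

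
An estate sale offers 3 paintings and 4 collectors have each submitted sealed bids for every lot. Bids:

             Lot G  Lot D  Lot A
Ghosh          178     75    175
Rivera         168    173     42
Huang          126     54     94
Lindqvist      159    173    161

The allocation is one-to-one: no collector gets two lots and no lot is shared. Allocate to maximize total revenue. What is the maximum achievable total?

This is a one-to-one assignment (maximum-weight bipartite matching).
Optimal: Rivera→Lot G ($168), Lindqvist→Lot D ($173), Ghosh→Lot A ($175) — total 168+173+175 = $516.
Next-best assignment: Ghosh→Lot G, Rivera→Lot D, Lindqvist→Lot A = $512.
Checked against all permutations: $516 is optimal.

Maximum total: $516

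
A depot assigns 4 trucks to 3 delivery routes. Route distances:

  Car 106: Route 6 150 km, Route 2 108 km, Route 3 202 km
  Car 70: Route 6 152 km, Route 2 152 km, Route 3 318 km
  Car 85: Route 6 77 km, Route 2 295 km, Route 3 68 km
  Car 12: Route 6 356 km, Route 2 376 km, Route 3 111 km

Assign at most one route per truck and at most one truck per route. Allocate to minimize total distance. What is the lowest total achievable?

Minimum total: 296 km

Treat this as an assignment problem: match each truck to one route.
Optimal: Car 85→Route 6 (77 km), Car 106→Route 2 (108 km), Car 12→Route 3 (111 km) — total 77+108+111 = 296 km.
Min-entry greedy (repeatedly take the single cheapest remaining cell) gives 328 km, worse by 32.
Next-best assignment: Car 70→Route 6, Car 106→Route 2, Car 85→Route 3 = 328 km.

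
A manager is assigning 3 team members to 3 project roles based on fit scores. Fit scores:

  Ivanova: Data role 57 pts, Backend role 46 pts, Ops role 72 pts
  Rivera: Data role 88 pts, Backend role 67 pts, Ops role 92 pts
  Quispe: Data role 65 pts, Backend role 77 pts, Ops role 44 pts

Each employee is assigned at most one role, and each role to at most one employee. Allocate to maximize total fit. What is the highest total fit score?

Max total: 237 pts

Optimal: Ivanova→Ops role (72 pts), Rivera→Data role (88 pts), Quispe→Backend role (77 pts) — total 72+88+77 = 237 pts.
Max-entry greedy (repeatedly take the single best remaining cell) gives 226 pts, worse by 11.
No other one-to-one assignment exceeds 237 pts.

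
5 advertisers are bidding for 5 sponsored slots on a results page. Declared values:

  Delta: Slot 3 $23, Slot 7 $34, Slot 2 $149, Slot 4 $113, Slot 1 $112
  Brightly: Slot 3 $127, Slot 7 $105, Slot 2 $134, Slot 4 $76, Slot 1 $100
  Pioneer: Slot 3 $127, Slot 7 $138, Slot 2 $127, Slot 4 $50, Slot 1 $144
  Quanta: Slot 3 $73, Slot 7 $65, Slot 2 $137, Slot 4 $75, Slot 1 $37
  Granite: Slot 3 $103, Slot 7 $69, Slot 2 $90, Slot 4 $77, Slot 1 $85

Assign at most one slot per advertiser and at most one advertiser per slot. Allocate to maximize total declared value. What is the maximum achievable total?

Max total: $602

Optimal: Delta→Slot 4 ($113), Brightly→Slot 7 ($105), Pioneer→Slot 1 ($144), Quanta→Slot 2 ($137), Granite→Slot 3 ($103) — total 113+105+144+137+103 = $602.
Column-greedy (each slot in turn goes to its best remaining advertiser) gives $528, worse by 74.
Checked against all permutations: $602 is optimal.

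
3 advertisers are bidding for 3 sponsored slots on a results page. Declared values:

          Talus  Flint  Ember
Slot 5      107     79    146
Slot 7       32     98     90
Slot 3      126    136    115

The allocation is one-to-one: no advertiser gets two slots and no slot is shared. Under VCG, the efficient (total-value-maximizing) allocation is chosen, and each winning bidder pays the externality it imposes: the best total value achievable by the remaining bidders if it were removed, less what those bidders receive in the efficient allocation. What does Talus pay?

Talus pays $38.

Efficient allocation: Talus→Slot 3 ($126), Flint→Slot 7 ($98), Ember→Slot 5 ($146); total welfare W = $370.
Talus receives Slot 3 at value $126, so the others get W − 126 = $244.
Without Talus: best allocation of the remaining 2 bidders over all 3 slots is Flint→Slot 3 ($136), Ember→Slot 5 ($146), total $282.
VCG payment = (others' best without Talus) − (others' welfare with Talus) = 282 − 244 = $38.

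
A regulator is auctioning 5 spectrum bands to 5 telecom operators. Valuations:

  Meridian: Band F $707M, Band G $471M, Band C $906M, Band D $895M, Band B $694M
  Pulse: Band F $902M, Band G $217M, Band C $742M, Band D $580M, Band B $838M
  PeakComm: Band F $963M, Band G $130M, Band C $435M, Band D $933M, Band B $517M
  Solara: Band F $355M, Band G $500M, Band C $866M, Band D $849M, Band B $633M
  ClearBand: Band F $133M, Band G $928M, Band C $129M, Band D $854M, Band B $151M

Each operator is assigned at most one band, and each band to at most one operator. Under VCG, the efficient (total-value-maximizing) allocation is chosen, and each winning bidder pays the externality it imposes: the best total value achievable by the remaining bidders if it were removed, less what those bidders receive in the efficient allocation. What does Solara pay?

Efficient allocation: Meridian→Band D ($895M), Pulse→Band B ($838M), PeakComm→Band F ($963M), Solara→Band C ($866M), ClearBand→Band G ($928M); total welfare W = $4490M.
Solara receives Band C at value $866M, so the others get W − 866 = $3624M.
Without Solara: best allocation of the remaining 4 bidders over all 5 bands is Meridian→Band C ($906M), Pulse→Band F ($902M), PeakComm→Band D ($933M), ClearBand→Band G ($928M), total $3669M.
VCG payment = (others' best without Solara) − (others' welfare with Solara) = 3669 − 3624 = $45M.

Solara pays $45M.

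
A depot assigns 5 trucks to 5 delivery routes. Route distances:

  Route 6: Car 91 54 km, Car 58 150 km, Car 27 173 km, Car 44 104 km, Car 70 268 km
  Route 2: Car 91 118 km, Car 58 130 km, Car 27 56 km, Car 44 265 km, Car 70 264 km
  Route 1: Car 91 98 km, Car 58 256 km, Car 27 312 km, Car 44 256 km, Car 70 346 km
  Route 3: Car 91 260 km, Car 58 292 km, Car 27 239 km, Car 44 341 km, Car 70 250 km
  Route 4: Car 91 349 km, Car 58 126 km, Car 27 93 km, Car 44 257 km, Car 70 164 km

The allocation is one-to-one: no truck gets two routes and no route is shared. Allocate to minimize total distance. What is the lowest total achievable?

Min total: 634 km

This is the linear assignment problem.
Optimal: Car 91→Route 1 (98 km), Car 58→Route 4 (126 km), Car 27→Route 2 (56 km), Car 44→Route 6 (104 km), Car 70→Route 3 (250 km) — total 98+126+56+104+250 = 634 km.
Min-entry greedy (repeatedly take the single cheapest remaining cell) gives 742 km, worse by 108.
Swapping Car 70↔Car 91 (Car 70→Route 1 346 km, Car 91→Route 3 260 km) adds 258.
Checked against all permutations: 634 km is optimal.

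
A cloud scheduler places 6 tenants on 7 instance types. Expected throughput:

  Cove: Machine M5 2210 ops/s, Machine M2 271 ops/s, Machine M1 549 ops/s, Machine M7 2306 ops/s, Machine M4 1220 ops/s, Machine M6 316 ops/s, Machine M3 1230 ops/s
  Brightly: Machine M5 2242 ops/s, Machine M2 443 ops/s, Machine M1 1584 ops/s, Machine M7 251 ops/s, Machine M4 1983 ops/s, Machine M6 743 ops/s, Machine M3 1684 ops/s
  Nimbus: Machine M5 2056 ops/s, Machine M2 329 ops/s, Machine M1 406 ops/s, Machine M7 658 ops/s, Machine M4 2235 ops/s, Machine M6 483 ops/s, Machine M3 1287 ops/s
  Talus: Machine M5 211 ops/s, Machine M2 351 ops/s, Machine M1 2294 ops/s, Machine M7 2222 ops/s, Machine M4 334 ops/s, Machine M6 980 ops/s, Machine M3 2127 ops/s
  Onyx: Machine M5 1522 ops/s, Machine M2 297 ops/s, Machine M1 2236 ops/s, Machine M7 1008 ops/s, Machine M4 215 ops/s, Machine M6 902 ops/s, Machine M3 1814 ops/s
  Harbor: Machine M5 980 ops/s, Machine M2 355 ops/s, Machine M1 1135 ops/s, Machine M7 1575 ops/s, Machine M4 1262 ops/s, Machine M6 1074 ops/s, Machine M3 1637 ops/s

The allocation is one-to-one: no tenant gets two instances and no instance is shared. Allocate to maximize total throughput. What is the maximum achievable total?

Max total: 12220 ops/s

Optimal: Cove→Machine M7 (2306 ops/s), Brightly→Machine M5 (2242 ops/s), Nimbus→Machine M4 (2235 ops/s), Talus→Machine M3 (2127 ops/s), Onyx→Machine M1 (2236 ops/s), Harbor→Machine M6 (1074 ops/s) — total 2306+2242+2235+2127+2236+1074 = 12220 ops/s.
Column-greedy (each instance in turn goes to its best remaining tenant) gives 10334 ops/s, worse by 1886.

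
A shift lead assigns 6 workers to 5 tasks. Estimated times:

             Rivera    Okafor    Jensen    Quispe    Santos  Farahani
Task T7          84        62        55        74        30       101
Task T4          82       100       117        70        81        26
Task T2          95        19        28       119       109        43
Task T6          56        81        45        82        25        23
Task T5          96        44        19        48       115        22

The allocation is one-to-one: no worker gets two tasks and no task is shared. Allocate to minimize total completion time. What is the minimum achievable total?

Min total: 150 min

Optimal: Santos→Task T7 (30 min), Farahani→Task T4 (26 min), Okafor→Task T2 (19 min), Rivera→Task T6 (56 min), Jensen→Task T5 (19 min) — total 30+26+19+56+19 = 150 min.
Min-entry greedy (repeatedly take the single cheapest remaining cell) gives 161 min, worse by 11.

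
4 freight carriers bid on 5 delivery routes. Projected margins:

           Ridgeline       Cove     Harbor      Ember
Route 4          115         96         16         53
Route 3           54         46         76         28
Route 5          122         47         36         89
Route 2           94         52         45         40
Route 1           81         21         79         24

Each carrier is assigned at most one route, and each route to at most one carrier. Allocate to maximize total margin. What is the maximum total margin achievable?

This is the linear assignment problem.
Optimal: Ridgeline→Route 2 ($94k), Cove→Route 4 ($96k), Harbor→Route 1 ($79k), Ember→Route 5 ($89k) — total 94+96+79+89 = $358k.

Max total: $358k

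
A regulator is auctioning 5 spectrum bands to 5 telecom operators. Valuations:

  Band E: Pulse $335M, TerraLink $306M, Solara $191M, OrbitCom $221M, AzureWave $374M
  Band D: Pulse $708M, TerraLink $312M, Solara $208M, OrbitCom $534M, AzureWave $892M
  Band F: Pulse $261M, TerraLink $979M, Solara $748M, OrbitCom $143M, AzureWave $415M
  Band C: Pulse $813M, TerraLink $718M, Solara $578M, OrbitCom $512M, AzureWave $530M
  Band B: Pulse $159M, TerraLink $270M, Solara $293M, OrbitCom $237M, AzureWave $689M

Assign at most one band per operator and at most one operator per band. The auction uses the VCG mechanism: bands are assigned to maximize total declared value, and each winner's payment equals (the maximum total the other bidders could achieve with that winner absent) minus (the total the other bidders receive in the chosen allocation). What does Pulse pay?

Pulse pays $387M.

Efficient allocation: Pulse→Band C ($813M), TerraLink→Band F ($979M), Solara→Band E ($191M), OrbitCom→Band D ($534M), AzureWave→Band B ($689M); total welfare W = $3206M.
Pulse receives Band C at value $813M, so the others get W − 813 = $2393M.
Without Pulse: best allocation of the remaining 4 bidders over all 5 bands is TerraLink→Band F ($979M), Solara→Band C ($578M), OrbitCom→Band D ($534M), AzureWave→Band B ($689M), total $2780M.
VCG payment = (others' best without Pulse) − (others' welfare with Pulse) = 2780 − 2393 = $387M.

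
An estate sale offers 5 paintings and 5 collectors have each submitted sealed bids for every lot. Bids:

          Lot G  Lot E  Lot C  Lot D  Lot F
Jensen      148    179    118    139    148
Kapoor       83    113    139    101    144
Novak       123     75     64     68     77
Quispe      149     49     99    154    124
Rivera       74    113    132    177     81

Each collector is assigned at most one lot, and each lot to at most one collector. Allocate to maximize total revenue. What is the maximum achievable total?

Optimal: Jensen→Lot E ($179), Kapoor→Lot C ($139), Novak→Lot G ($123), Quispe→Lot F ($124), Rivera→Lot D ($177) — total 179+139+123+124+177 = $742.
Next-best assignment: Jensen→Lot E, Kapoor→Lot F, Novak→Lot G, Quispe→Lot D, Rivera→Lot C = $732.
Swapping Kapoor↔Quispe (Kapoor→Lot F $144, Quispe→Lot C $99) loses 20.
No other one-to-one assignment exceeds $742.

Maximum total: $742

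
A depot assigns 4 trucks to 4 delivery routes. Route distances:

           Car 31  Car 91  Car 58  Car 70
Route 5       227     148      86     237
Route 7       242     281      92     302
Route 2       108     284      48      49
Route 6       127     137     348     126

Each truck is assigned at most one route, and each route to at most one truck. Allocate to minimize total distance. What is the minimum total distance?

Treat this as an assignment problem: match each truck to one route.
Optimal: Car 31→Route 6 (127 km), Car 91→Route 5 (148 km), Car 58→Route 7 (92 km), Car 70→Route 2 (49 km) — total 127+148+92+49 = 416 km.
Column-greedy (each route in turn goes to its cheapest remaining truck) gives 514 km, worse by 98.
Next-best assignment: Car 31→Route 2, Car 91→Route 5, Car 58→Route 7, Car 70→Route 6 = 474 km.

Minimum total: 416 km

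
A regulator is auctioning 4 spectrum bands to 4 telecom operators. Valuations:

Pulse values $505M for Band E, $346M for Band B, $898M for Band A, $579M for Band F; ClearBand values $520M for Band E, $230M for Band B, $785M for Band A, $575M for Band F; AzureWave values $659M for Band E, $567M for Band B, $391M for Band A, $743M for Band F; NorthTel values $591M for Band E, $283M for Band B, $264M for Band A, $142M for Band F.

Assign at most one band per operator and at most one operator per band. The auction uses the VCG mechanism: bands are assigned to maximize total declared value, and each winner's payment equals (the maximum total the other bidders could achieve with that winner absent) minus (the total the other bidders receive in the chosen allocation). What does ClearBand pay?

Efficient allocation: Pulse→Band A ($898M), ClearBand→Band F ($575M), AzureWave→Band B ($567M), NorthTel→Band E ($591M); total welfare W = $2631M.
ClearBand receives Band F at value $575M, so the others get W − 575 = $2056M.
Without ClearBand: best allocation of the remaining 3 bidders over all 4 bands is Pulse→Band A ($898M), AzureWave→Band F ($743M), NorthTel→Band E ($591M), total $2232M.
VCG payment = (others' best without ClearBand) − (others' welfare with ClearBand) = 2232 − 2056 = $176M.

ClearBand pays $176M.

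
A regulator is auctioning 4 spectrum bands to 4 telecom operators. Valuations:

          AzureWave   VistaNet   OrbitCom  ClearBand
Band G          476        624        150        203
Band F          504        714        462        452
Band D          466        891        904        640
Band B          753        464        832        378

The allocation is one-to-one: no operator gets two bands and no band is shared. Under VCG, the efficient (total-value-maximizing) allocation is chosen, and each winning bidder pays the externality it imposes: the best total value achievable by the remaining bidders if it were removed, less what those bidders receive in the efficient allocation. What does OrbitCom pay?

Efficient allocation: AzureWave→Band B ($753M), VistaNet→Band G ($624M), OrbitCom→Band D ($904M), ClearBand→Band F ($452M); total welfare W = $2733M.
OrbitCom receives Band D at value $904M, so the others get W − 904 = $1829M.
Without OrbitCom: best allocation of the remaining 3 bidders over all 4 bands is AzureWave→Band B ($753M), VistaNet→Band F ($714M), ClearBand→Band D ($640M), total $2107M.
VCG payment = (others' best without OrbitCom) − (others' welfare with OrbitCom) = 2107 − 1829 = $278M.

OrbitCom pays $278M.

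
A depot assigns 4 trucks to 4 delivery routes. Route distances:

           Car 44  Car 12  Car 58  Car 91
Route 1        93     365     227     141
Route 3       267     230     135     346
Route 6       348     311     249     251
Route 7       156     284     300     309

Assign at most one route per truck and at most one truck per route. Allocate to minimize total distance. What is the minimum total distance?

Minimum total: 743 km

Optimal: Car 44→Route 7 (156 km), Car 12→Route 6 (311 km), Car 58→Route 3 (135 km), Car 91→Route 1 (141 km) — total 156+311+135+141 = 743 km.
Min-entry greedy (repeatedly take the single cheapest remaining cell) gives 763 km, worse by 20.
Next-best assignment: Car 44→Route 1, Car 12→Route 7, Car 58→Route 3, Car 91→Route 6 = 763 km.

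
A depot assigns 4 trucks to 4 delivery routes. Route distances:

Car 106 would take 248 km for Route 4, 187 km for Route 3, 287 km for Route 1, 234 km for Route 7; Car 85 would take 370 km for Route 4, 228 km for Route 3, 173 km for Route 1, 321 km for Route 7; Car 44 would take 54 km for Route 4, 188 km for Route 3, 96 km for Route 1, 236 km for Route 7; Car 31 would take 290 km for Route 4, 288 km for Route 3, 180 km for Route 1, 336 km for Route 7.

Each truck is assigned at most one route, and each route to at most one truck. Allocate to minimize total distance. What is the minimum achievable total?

Treat this as an assignment problem: match each truck to one route.
Optimal: Car 106→Route 7 (234 km), Car 85→Route 3 (228 km), Car 44→Route 4 (54 km), Car 31→Route 1 (180 km) — total 234+228+54+180 = 696 km.
Row-greedy (each truck in turn takes its cheapest remaining route) gives 750 km, worse by 54.
Swapping Car 106↔Car 31 (Car 106→Route 1 287 km, Car 31→Route 7 336 km) adds 209.
Checked against all permutations: 696 km is optimal.

Min total: 696 km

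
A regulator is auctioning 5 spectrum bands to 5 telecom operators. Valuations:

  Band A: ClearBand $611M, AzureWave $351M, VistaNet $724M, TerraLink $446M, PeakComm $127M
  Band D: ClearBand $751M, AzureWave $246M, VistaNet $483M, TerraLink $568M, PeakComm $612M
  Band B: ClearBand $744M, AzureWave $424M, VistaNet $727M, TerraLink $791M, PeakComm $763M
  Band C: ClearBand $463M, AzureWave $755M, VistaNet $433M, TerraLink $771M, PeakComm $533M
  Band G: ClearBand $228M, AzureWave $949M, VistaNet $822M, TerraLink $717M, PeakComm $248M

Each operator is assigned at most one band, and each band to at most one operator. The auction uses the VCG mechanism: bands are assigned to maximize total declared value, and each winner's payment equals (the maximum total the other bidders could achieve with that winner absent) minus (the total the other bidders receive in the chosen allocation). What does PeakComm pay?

PeakComm pays $20M.

Efficient allocation: ClearBand→Band D ($751M), AzureWave→Band G ($949M), VistaNet→Band A ($724M), TerraLink→Band C ($771M), PeakComm→Band B ($763M); total welfare W = $3958M.
PeakComm receives Band B at value $763M, so the others get W − 763 = $3195M.
Without PeakComm: best allocation of the remaining 4 bidders over all 5 bands is ClearBand→Band D ($751M), AzureWave→Band G ($949M), VistaNet→Band A ($724M), TerraLink→Band B ($791M), total $3215M.
VCG payment = (others' best without PeakComm) − (others' welfare with PeakComm) = 3215 − 3195 = $20M.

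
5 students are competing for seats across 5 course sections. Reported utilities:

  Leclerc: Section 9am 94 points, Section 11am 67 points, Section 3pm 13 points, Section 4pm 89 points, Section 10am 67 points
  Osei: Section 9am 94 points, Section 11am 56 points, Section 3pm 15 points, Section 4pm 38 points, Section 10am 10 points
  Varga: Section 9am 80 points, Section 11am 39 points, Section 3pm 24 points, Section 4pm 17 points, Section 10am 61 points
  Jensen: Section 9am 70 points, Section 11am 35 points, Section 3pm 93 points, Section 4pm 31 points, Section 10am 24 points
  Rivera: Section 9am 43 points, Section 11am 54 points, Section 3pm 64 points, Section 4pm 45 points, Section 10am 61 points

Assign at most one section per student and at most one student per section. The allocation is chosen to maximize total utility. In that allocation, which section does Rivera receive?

Optimal: Leclerc→Section 4pm (89 points), Osei→Section 9am (94 points), Varga→Section 10am (61 points), Jensen→Section 3pm (93 points), Rivera→Section 11am (54 points) — total 89+94+61+93+54 = 391 points.
Column-greedy (each section in turn goes to its best remaining student) gives 349 points, worse by 42.
No other one-to-one assignment exceeds 391 points.
Rivera's own top section is Section 3pm (64 points), but forcing Rivera→Section 3pm and reassigning the rest optimally gives only 343 points — worse by 48.

Rivera receives Section 11am.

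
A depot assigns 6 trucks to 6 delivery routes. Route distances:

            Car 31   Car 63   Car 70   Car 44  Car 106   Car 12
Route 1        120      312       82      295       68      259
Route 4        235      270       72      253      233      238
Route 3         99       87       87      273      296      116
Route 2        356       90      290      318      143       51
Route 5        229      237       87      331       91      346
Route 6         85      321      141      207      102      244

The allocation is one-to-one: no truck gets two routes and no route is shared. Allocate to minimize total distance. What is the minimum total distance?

Optimal: Car 31→Route 1 (120 km), Car 63→Route 3 (87 km), Car 70→Route 4 (72 km), Car 44→Route 6 (207 km), Car 106→Route 5 (91 km), Car 12→Route 2 (51 km) — total 120+87+72+207+91+51 = 628 km.
Next-best assignment: Car 31→Route 6, Car 63→Route 3, Car 70→Route 5, Car 44→Route 4, Car 106→Route 1, Car 12→Route 2 = 631 km.
Swapping Car 44↔Car 70 (Car 44→Route 4 253 km, Car 70→Route 6 141 km) adds 115.

Minimum total: 628 km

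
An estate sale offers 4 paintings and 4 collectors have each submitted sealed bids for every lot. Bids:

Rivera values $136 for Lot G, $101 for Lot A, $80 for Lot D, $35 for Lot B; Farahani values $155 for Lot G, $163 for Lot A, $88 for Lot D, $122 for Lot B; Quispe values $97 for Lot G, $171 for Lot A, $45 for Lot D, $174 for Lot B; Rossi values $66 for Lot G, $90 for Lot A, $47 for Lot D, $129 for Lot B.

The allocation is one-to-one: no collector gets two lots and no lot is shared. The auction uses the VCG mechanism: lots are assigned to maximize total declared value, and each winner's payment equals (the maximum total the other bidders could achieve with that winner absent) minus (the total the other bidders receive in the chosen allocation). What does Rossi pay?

Efficient allocation: Rivera→Lot D ($80), Farahani→Lot G ($155), Quispe→Lot A ($171), Rossi→Lot B ($129); total welfare W = $535.
Rossi receives Lot B at value $129, so the others get W − 129 = $406.
Without Rossi: best allocation of the remaining 3 bidders over all 4 lots is Rivera→Lot G ($136), Farahani→Lot A ($163), Quispe→Lot B ($174), total $473.
VCG payment = (others' best without Rossi) − (others' welfare with Rossi) = 473 − 406 = $67.

Rossi pays $67.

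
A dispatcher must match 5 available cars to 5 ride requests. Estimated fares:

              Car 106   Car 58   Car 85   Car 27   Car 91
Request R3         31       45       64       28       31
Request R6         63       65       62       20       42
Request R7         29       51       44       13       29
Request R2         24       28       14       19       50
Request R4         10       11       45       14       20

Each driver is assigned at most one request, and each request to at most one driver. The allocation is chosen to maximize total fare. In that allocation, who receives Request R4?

Optimal: Car 106→Request R6 ($63), Car 58→Request R7 ($51), Car 85→Request R3 ($64), Car 27→Request R4 ($14), Car 91→Request R2 ($50) — total 63+51+64+14+50 = $242.
Max-entry greedy (repeatedly take the single best remaining cell) gives $222, worse by 20.
Next-best assignment: Car 106→Request R6, Car 58→Request R7, Car 85→Request R4, Car 27→Request R3, Car 91→Request R2 = $237.
No other one-to-one assignment exceeds $242.
Car 27's own top request is Request R3 ($28), but forcing Car 27→Request R3 and reassigning the rest optimally gives only $237 — worse by 5.

Car 27 receives Request R4.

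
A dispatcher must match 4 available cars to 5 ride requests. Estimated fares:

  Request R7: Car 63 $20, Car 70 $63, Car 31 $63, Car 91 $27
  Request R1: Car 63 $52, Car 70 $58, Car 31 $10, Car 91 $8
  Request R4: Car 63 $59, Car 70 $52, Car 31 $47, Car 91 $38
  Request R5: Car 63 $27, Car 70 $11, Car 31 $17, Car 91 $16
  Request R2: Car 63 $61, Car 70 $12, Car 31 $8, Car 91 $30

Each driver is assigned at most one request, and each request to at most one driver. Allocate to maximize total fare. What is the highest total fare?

Optimal: Car 63→Request R2 ($61), Car 70→Request R1 ($58), Car 31→Request R7 ($63), Car 91→Request R4 ($38) — total 61+58+63+38 = $220.
Max-entry greedy (repeatedly take the single best remaining cell) gives $187, worse by 33.
Every other assignment is strictly worse.

Maximum total: $220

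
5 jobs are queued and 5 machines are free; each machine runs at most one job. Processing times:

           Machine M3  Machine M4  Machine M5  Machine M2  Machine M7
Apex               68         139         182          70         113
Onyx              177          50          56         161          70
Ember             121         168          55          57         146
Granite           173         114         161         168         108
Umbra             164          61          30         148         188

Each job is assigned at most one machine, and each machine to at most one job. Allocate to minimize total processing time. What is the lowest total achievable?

Min total: 313 min

Optimal: Apex→Machine M3 (68 min), Onyx→Machine M4 (50 min), Ember→Machine M2 (57 min), Granite→Machine M7 (108 min), Umbra→Machine M5 (30 min) — total 68+50+57+108+30 = 313 min.
Row-greedy (each job in turn takes its cheapest remaining machine) gives 429 min, worse by 116.
Next-best assignment: Apex→Machine M3, Onyx→Machine M7, Ember→Machine M2, Granite→Machine M4, Umbra→Machine M5 = 339 min.
Swapping Onyx↔Umbra (Onyx→Machine M5 56 min, Umbra→Machine M4 61 min) adds 37.
Checked against all permutations: 313 min is optimal.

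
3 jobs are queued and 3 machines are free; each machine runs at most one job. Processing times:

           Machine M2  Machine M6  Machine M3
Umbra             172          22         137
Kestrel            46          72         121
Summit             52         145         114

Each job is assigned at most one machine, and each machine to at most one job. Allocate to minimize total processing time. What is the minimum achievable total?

Minimum total: 182 min

Optimal: Umbra→Machine M6 (22 min), Kestrel→Machine M2 (46 min), Summit→Machine M3 (114 min) — total 22+46+114 = 182 min.
Next-best assignment: Umbra→Machine M6, Kestrel→Machine M3, Summit→Machine M2 = 195 min.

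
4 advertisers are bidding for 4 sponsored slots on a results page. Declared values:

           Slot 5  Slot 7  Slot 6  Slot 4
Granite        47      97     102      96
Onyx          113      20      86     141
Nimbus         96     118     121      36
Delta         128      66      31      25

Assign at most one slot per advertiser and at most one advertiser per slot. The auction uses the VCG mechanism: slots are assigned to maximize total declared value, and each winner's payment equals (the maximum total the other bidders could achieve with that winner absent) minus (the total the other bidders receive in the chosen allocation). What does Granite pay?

Efficient allocation: Granite→Slot 6 ($102), Onyx→Slot 4 ($141), Nimbus→Slot 7 ($118), Delta→Slot 5 ($128); total welfare W = $489.
Granite receives Slot 6 at value $102, so the others get W − 102 = $387.
Without Granite: best allocation of the remaining 3 bidders over all 4 slots is Onyx→Slot 4 ($141), Nimbus→Slot 6 ($121), Delta→Slot 5 ($128), total $390.
VCG payment = (others' best without Granite) − (others' welfare with Granite) = 390 − 387 = $3.

Granite pays $3.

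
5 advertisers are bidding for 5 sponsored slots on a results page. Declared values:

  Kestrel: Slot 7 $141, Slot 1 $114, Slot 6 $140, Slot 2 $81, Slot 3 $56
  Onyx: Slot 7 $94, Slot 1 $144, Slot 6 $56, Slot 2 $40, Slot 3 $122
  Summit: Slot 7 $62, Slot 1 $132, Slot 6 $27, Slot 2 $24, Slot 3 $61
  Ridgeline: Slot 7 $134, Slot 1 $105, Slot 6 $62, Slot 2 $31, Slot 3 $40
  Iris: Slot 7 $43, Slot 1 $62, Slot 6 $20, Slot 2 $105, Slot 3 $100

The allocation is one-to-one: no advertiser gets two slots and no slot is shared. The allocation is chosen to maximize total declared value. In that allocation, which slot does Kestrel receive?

Optimal: Kestrel→Slot 6 ($140), Onyx→Slot 3 ($122), Summit→Slot 1 ($132), Ridgeline→Slot 7 ($134), Iris→Slot 2 ($105) — total 140+122+132+134+105 = $633.
Max-entry greedy (repeatedly take the single best remaining cell) gives $513, worse by 120.
Next-best assignment: Kestrel→Slot 6, Onyx→Slot 1, Summit→Slot 3, Ridgeline→Slot 7, Iris→Slot 2 = $584.
No other one-to-one assignment exceeds $633.
Kestrel's own top slot is Slot 7 ($141), but forcing Kestrel→Slot 7 and reassigning the rest optimally gives only $562 — worse by 71.

Kestrel receives Slot 6.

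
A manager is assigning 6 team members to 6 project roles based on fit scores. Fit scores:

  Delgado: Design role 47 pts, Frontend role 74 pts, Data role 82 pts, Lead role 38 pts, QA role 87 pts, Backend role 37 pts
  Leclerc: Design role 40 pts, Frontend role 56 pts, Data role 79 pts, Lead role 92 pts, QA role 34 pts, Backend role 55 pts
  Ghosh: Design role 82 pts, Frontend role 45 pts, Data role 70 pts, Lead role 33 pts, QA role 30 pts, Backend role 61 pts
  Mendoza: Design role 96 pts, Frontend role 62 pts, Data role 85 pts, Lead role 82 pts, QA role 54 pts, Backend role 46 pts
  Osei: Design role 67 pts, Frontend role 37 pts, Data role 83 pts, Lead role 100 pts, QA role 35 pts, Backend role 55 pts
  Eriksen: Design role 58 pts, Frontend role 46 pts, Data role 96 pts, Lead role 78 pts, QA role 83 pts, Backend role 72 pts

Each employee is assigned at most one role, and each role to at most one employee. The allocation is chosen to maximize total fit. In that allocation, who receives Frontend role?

Treat this as an assignment problem: match each employee to one role.
Optimal: Delgado→QA role (87 pts), Leclerc→Frontend role (56 pts), Ghosh→Backend role (61 pts), Mendoza→Design role (96 pts), Osei→Lead role (100 pts), Eriksen→Data role (96 pts) — total 87+56+61+96+100+96 = 496 pts.
Row-greedy (each employee in turn takes its best remaining role) gives 447 pts, worse by 49.
Next-best assignment: Delgado→Frontend role, Leclerc→Data role, Ghosh→Backend role, Mendoza→Design role, Osei→Lead role, Eriksen→QA role = 493 pts.
Checked against all permutations: 496 pts is optimal.
Leclerc's own top role is Lead role (92 pts), but forcing Leclerc→Lead role and reassigning the rest optimally gives only 489 pts — worse by 7.

Leclerc receives Frontend role.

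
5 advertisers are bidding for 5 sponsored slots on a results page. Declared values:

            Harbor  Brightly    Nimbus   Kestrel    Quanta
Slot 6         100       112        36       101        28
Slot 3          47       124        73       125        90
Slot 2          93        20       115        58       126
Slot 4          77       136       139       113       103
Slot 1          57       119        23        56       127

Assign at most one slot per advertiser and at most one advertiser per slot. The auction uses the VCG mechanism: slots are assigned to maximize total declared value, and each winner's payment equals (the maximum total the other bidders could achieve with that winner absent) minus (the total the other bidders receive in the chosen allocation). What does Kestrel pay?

Kestrel pays $6.

Efficient allocation: Harbor→Slot 6 ($100), Brightly→Slot 1 ($119), Nimbus→Slot 4 ($139), Kestrel→Slot 3 ($125), Quanta→Slot 2 ($126); total welfare W = $609.
Kestrel receives Slot 3 at value $125, so the others get W − 125 = $484.
Without Kestrel: best allocation of the remaining 4 bidders over all 5 slots is Harbor→Slot 6 ($100), Brightly→Slot 3 ($124), Nimbus→Slot 4 ($139), Quanta→Slot 1 ($127), total $490.
VCG payment = (others' best without Kestrel) − (others' welfare with Kestrel) = 490 − 484 = $6.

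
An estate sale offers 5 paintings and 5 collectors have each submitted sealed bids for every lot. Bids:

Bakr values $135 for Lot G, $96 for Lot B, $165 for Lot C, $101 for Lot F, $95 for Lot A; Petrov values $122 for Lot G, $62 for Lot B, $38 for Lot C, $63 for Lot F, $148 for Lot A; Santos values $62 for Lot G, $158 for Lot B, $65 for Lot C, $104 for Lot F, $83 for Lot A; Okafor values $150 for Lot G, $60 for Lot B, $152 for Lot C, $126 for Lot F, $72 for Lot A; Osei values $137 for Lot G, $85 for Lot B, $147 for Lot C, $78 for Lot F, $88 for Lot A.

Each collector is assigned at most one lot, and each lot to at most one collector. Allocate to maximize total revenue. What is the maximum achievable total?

Optimal: Bakr→Lot C ($165), Petrov→Lot A ($148), Santos→Lot B ($158), Okafor→Lot F ($126), Osei→Lot G ($137) — total 165+148+158+126+137 = $734.
Column-greedy (each lot in turn goes to its best remaining collector) gives $699, worse by 35.
Every other assignment is strictly worse.

Max total: $734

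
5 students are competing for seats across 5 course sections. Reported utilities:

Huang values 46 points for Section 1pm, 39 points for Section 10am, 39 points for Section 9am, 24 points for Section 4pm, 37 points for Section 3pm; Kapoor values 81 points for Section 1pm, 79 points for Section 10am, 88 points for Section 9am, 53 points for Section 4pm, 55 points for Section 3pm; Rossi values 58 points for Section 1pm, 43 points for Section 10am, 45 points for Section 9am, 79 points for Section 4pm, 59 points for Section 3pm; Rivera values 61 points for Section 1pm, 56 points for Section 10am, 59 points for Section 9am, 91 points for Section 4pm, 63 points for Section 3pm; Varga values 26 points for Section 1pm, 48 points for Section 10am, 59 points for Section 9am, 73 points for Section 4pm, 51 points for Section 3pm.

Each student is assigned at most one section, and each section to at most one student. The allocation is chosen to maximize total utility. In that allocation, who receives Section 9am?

This is a one-to-one assignment (maximum-weight bipartite matching).
Optimal: Huang→Section 1pm (46 points), Kapoor→Section 10am (79 points), Rossi→Section 3pm (59 points), Rivera→Section 4pm (91 points), Varga→Section 9am (59 points) — total 46+79+59+91+59 = 334 points.
Row-greedy (each student in turn takes its best remaining section) gives 324 points, worse by 10.
Checked against all permutations: 334 points is optimal.
Varga's own top section is Section 4pm (73 points), but forcing Varga→Section 4pm and reassigning the rest optimally gives only 322 points — worse by 12.

Varga receives Section 9am.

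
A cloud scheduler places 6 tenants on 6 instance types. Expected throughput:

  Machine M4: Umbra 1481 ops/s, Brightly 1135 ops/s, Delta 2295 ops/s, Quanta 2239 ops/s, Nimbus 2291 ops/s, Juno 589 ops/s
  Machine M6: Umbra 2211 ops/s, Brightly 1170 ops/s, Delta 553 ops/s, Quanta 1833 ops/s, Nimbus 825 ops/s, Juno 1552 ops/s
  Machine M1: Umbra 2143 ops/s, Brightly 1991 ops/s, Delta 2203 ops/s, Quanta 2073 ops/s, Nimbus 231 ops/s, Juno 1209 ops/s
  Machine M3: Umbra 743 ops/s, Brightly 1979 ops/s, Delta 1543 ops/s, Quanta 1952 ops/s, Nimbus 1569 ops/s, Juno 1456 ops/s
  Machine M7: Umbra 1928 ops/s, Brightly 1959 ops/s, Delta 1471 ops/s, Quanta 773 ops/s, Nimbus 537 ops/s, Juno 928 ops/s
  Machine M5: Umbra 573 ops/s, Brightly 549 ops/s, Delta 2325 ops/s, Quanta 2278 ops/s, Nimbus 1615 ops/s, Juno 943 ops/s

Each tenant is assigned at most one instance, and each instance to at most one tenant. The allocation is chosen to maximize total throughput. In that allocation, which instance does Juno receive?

Juno receives Machine M3.

Optimal: Umbra→Machine M6 (2211 ops/s), Brightly→Machine M7 (1959 ops/s), Delta→Machine M1 (2203 ops/s), Quanta→Machine M5 (2278 ops/s), Nimbus→Machine M4 (2291 ops/s), Juno→Machine M3 (1456 ops/s) — total 2211+1959+2203+2278+2291+1456 = 12398 ops/s.
Row-greedy (each tenant in turn takes its best remaining instance) gives 11263 ops/s, worse by 1135.
Juno's own top instance is Machine M6 (1552 ops/s), but forcing Juno→Machine M6 and reassigning the rest optimally gives only 12231 ops/s — worse by 167.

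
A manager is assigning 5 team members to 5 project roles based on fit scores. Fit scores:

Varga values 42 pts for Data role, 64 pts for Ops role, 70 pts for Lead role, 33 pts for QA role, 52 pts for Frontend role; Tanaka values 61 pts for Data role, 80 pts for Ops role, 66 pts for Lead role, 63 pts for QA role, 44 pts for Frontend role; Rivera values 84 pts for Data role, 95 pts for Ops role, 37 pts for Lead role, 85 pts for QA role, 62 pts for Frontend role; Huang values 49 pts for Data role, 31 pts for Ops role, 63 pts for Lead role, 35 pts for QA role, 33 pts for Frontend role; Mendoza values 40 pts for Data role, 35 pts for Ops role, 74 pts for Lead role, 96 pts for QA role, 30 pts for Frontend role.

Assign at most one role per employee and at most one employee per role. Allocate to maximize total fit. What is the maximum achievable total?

Optimal: Varga→Frontend role (52 pts), Tanaka→Ops role (80 pts), Rivera→Data role (84 pts), Huang→Lead role (63 pts), Mendoza→QA role (96 pts) — total 52+80+84+63+96 = 375 pts.
Row-greedy (each employee in turn takes its best remaining role) gives 314 pts, worse by 61.

Max total: 375 pts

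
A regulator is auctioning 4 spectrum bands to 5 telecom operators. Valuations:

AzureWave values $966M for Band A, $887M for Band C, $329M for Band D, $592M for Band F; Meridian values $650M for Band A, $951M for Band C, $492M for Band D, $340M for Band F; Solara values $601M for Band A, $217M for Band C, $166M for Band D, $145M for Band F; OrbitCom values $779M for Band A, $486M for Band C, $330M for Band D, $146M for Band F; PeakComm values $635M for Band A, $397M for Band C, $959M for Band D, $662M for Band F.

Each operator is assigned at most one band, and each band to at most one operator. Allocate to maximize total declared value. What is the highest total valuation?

Maximum total: $3281M

Optimal: OrbitCom→Band A ($779M), Meridian→Band C ($951M), PeakComm→Band D ($959M), AzureWave→Band F ($592M) — total 779+951+959+592 = $3281M.
Column-greedy (each band in turn goes to its best remaining operator) gives $3022M, worse by 259.
Next-best assignment: Solara→Band A, Meridian→Band C, PeakComm→Band D, AzureWave→Band F = $3103M.
Swapping Meridian↔AzureWave (Meridian→Band F $340M, AzureWave→Band C $887M) loses 316.
Checked against all permutations: $3281M is optimal.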